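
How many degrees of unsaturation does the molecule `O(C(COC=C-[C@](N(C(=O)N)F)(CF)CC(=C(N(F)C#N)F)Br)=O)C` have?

6

Molecular formula from the SMILES: C12H13BrF4N4O4.
DoU = (2C + 2 + N − H − X)/2 = (2·12 + 2 + 4 − 13 − 5)/2 = 12/2 = 6.
(Structurally: 0 ring(s) + 6 π bond(s) = 6.)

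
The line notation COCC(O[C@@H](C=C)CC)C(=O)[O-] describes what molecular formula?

Heavy atoms from the SMILES: 9 C, 4 O.
Implicit hydrogens by atom environment:
  3 × C: 2 H each → 6
  3 × C: 1 H each → 3
  3 × O: no H
  2 × C: 3 H each → 6
  1 × C: no H
  1 × O (charge -1): no H
  Total hydrogens = 15.
Net charge -1.
Molecular formula: C9H15O4-

C9H15O4-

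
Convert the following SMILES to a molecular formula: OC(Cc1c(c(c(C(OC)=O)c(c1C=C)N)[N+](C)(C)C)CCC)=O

C18H27N2O4+

Heavy atoms from the SMILES: 18 C, 2 N, 4 O.
Implicit hydrogens by atom environment:
  6 × C (aromatic): no H
  5 × C: 3 H each → 15
  4 × C: 2 H each → 8
  3 × O: no H
  2 × C: no H
  1 × C: 1 H
  1 × N: 2 H
  1 × N (charge +1): no H
  1 × O: 1 H
  Total hydrogens = 27.
Net charge +1.
Molecular formula: C18H27N2O4+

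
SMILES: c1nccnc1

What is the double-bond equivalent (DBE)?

4

Molecular formula from the SMILES: C4H4N2.
DoU = (2C + 2 + N − H − X)/2 = (2·4 + 2 + 2 − 4 − 0)/2 = 8/2 = 4.
(Structurally: 1 ring(s) + 3 π bond(s) = 4.)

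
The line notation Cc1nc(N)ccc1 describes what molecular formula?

Heavy atoms from the SMILES: 6 C, 2 N.
Implicit hydrogens by atom environment:
  3 × C (aromatic): 1 H each → 3
  2 × C (aromatic): no H
  1 × C: 3 H
  1 × N: 2 H
  1 × N (aromatic): no H
  Total hydrogens = 8.
Molecular formula: C6H8N2

C6H8N2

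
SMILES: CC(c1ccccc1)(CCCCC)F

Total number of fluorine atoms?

The symbol for fluorine appears 1 time in the SMILES.

1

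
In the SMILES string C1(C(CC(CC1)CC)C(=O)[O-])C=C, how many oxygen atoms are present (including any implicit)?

2

The symbol for oxygen appears 2 times in the SMILES.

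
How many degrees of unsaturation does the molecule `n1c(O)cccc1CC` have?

Molecular formula from the SMILES: C7H9NO.
DoU = (2C + 2 + N − H − X)/2 = (2·7 + 2 + 1 − 9 − 0)/2 = 8/2 = 4.
(Structurally: 1 ring(s) + 3 π bond(s) = 4.)

4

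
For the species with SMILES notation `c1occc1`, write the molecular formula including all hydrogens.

C4H4O

Heavy atoms from the SMILES: 4 C, 1 O.
Implicit hydrogens by atom environment:
  4 × C (aromatic): 1 H each → 4
  1 × O (aromatic): no H
  Total hydrogens = 4.
Molecular formula: C4H4O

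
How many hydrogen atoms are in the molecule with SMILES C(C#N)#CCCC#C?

Hydrogens are implicit in SMILES; fill each atom to its normal valence:
  4 × C: no H
  2 × C: 2 H each → 4
  1 × C: 1 H
  1 × N: no H
  Total hydrogens = 5.

5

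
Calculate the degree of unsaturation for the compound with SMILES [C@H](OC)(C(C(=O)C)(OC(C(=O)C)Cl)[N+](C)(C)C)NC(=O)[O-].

3

Molecular formula from the SMILES: C12H21ClN2O6.
DoU = (2C + 2 + N − H − X)/2 = (2·12 + 2 + 2 − 21 − 1)/2 = 6/2 = 3.
(Structurally: 0 ring(s) + 3 π bond(s) = 3.)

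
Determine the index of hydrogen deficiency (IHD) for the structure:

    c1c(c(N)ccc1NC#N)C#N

Molecular formula from the SMILES: C8H6N4.
DoU = (2C + 2 + N − H − X)/2 = (2·8 + 2 + 4 − 6 − 0)/2 = 16/2 = 8.
(Structurally: 1 ring(s) + 7 π bond(s) = 8.)

8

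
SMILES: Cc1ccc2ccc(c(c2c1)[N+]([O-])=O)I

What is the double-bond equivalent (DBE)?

Molecular formula from the SMILES: C11H8INO2.
DoU = (2C + 2 + N − H − X)/2 = (2·11 + 2 + 1 − 8 − 1)/2 = 16/2 = 8.
(Structurally: 2 ring(s) + 6 π bond(s) = 8.)

8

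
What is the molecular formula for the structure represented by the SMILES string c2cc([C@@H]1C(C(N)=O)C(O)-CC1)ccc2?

Heavy atoms from the SMILES: 12 C, 1 N, 2 O.
Implicit hydrogens by atom environment:
  5 × C (aromatic): 1 H each → 5
  3 × C: 1 H each → 3
  2 × C: 2 H each → 4
  1 × C: no H
  1 × C (aromatic): no H
  1 × N: 2 H
  1 × O: 1 H
  1 × O: no H
  Total hydrogens = 15.
Molecular formula: C12H15NO2

C12H15NO2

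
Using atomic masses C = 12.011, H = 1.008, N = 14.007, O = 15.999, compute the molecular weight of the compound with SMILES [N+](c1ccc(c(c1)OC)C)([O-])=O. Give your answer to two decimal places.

Molecular formula: C8H9NO3.
M = 8×12.011 + 9×1.008 + 1×14.007 + 3×15.999 = 167.16 g/mol.

167.16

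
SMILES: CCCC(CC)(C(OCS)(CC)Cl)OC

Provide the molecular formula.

Heavy atoms from the SMILES: 11 C, 1 Cl, 2 O, 1 S.
Implicit hydrogens by atom environment:
  5 × C: 2 H each → 10
  4 × C: 3 H each → 12
  2 × C: no H
  2 × O: no H
  1 × Cl: no H
  1 × S: 1 H
  Total hydrogens = 23.
Molecular formula: C11H23ClO2S

C11H23ClO2S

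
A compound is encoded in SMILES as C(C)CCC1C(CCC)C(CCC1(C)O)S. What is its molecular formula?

Heavy atoms from the SMILES: 14 C, 1 O, 1 S.
Implicit hydrogens by atom environment:
  7 × C: 2 H each → 14
  3 × C: 3 H each → 9
  3 × C: 1 H each → 3
  1 × C: no H
  1 × O: 1 H
  1 × S: 1 H
  Total hydrogens = 28.
Molecular formula: C14H28OS

C14H28OS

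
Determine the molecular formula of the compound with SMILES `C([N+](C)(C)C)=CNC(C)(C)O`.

Heavy atoms from the SMILES: 8 C, 2 N, 1 O.
Implicit hydrogens by atom environment:
  5 × C: 3 H each → 15
  2 × C: 1 H each → 2
  1 × C: no H
  1 × N: 1 H
  1 × N (charge +1): no H
  1 × O: 1 H
  Total hydrogens = 19.
Net charge +1.
Molecular formula: C8H19N2O+

C8H19N2O+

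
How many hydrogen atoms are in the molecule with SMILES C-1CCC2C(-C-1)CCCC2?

Hydrogens are implicit in SMILES; fill each atom to its normal valence:
  8 × C: 2 H each → 16
  2 × C: 1 H each → 2
  Total hydrogens = 18.

18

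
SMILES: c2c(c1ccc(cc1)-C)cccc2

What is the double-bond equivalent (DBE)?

8

Molecular formula from the SMILES: C13H12.
DoU = (2C + 2 + N − H − X)/2 = (2·13 + 2 + 0 − 12 − 0)/2 = 16/2 = 8.
(Structurally: 2 ring(s) + 6 π bond(s) = 8.)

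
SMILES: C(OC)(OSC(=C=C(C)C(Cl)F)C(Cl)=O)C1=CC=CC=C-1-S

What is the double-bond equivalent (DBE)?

7

Molecular formula from the SMILES: C14H13Cl2FO3S2.
DoU = (2C + 2 + N − H − X)/2 = (2·14 + 2 + 0 − 13 − 3)/2 = 14/2 = 7.
(Structurally: 1 ring(s) + 6 π bond(s) = 7.)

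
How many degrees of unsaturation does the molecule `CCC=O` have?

1

Molecular formula from the SMILES: C3H6O.
DoU = (2C + 2 + N − H − X)/2 = (2·3 + 2 + 0 − 6 − 0)/2 = 2/2 = 1.
(Structurally: 0 ring(s) + 1 π bond(s) = 1.)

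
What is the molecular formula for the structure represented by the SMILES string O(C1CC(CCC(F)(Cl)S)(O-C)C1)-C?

Heavy atoms from the SMILES: 9 C, 1 Cl, 1 F, 2 O, 1 S.
Implicit hydrogens by atom environment:
  4 × C: 2 H each → 8
  2 × C: 3 H each → 6
  2 × C: no H
  2 × O: no H
  1 × C: 1 H
  1 × Cl: no H
  1 × F: no H
  1 × S: 1 H
  Total hydrogens = 16.
Molecular formula: C9H16ClFO2S

C9H16ClFO2S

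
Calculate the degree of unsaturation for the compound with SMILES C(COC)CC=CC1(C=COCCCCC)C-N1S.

3

Molecular formula from the SMILES: C15H27NO2S.
DoU = (2C + 2 + N − H − X)/2 = (2·15 + 2 + 1 − 27 − 0)/2 = 6/2 = 3.
(Structurally: 1 ring(s) + 2 π bond(s) = 3.)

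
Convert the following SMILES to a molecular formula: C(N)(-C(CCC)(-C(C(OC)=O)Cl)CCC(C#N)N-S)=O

C12H20ClN3O3S

Heavy atoms from the SMILES: 12 C, 1 Cl, 3 N, 3 O, 1 S.
Implicit hydrogens by atom environment:
  4 × C: 2 H each → 8
  4 × C: no H
  3 × O: no H
  2 × C: 3 H each → 6
  2 × C: 1 H each → 2
  1 × Cl: no H
  1 × N: 2 H
  1 × N: 1 H
  1 × N: no H
  1 × S: 1 H
  Total hydrogens = 20.
Molecular formula: C12H20ClN3O3S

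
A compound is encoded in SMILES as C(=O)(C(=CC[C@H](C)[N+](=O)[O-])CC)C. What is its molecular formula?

Heavy atoms from the SMILES: 9 C, 1 N, 3 O.
Implicit hydrogens by atom environment:
  3 × C: 3 H each → 9
  2 × C: 2 H each → 4
  2 × C: 1 H each → 2
  2 × C: no H
  2 × O: no H
  1 × N (charge +1): no H
  1 × O (charge -1): no H
  Total hydrogens = 15.
Molecular formula: C9H15NO3

C9H15NO3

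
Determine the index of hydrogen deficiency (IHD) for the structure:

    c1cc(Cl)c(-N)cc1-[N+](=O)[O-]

Molecular formula from the SMILES: C6H5ClN2O2.
DoU = (2C + 2 + N − H − X)/2 = (2·6 + 2 + 2 − 5 − 1)/2 = 10/2 = 5.
(Structurally: 1 ring(s) + 4 π bond(s) = 5.)

5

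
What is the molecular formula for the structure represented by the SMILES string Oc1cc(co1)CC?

Heavy atoms from the SMILES: 6 C, 2 O.
Implicit hydrogens by atom environment:
  2 × C (aromatic): 1 H each → 2
  2 × C (aromatic): no H
  1 × C: 3 H
  1 × C: 2 H
  1 × O: 1 H
  1 × O (aromatic): no H
  Total hydrogens = 8.
Molecular formula: C6H8O2

C6H8O2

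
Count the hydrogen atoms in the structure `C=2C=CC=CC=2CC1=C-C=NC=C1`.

Hydrogens are implicit in SMILES; fill each atom to its normal valence:
  9 × C (aromatic): 1 H each → 9
  2 × C (aromatic): no H
  1 × C: 2 H
  1 × N (aromatic): no H
  Total hydrogens = 11.

11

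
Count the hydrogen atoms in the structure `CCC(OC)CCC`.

Hydrogens are implicit in SMILES; fill each atom to its normal valence:
  3 × C: 3 H each → 9
  3 × C: 2 H each → 6
  1 × C: 1 H
  1 × O: no H
  Total hydrogens = 16.

16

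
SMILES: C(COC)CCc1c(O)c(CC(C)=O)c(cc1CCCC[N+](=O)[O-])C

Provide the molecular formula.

C19H29NO5

Heavy atoms from the SMILES: 19 C, 1 N, 5 O.
Implicit hydrogens by atom environment:
  9 × C: 2 H each → 18
  5 × C (aromatic): no H
  3 × C: 3 H each → 9
  3 × O: no H
  1 × C (aromatic): 1 H
  1 × C: no H
  1 × N (charge +1): no H
  1 × O: 1 H
  1 × O (charge -1): no H
  Total hydrogens = 29.
Molecular formula: C19H29NO5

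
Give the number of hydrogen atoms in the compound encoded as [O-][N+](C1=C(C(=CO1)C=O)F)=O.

Hydrogens are implicit in SMILES; fill each atom to its normal valence:
  3 × C (aromatic): no H
  2 × O: no H
  1 × C (aromatic): 1 H
  1 × C: 1 H
  1 × F: no H
  1 × N (charge +1): no H
  1 × O (aromatic): no H
  1 × O (charge -1): no H
  Total hydrogens = 2.

2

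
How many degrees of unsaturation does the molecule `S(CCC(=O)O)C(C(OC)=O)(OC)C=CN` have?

3

Molecular formula from the SMILES: C9H15NO5S.
DoU = (2C + 2 + N − H − X)/2 = (2·9 + 2 + 1 − 15 − 0)/2 = 6/2 = 3.
(Structurally: 0 ring(s) + 3 π bond(s) = 3.)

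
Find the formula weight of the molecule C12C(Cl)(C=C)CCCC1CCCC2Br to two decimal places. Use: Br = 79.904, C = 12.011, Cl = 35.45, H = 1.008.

Molecular formula: C12H18BrCl.
M = 1×79.904 + 12×12.011 + 1×35.45 + 18×1.008 = 277.63 g/mol.

277.63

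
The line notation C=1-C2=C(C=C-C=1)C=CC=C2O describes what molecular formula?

Heavy atoms from the SMILES: 10 C, 1 O.
Implicit hydrogens by atom environment:
  7 × C (aromatic): 1 H each → 7
  3 × C (aromatic): no H
  1 × O: 1 H
  Total hydrogens = 8.
Molecular formula: C10H8O

C10H8O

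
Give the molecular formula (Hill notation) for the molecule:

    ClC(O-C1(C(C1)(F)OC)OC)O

C6H10ClFO4

Heavy atoms from the SMILES: 6 C, 1 Cl, 1 F, 4 O.
Implicit hydrogens by atom environment:
  3 × O: no H
  2 × C: 3 H each → 6
  2 × C: no H
  1 × C: 2 H
  1 × C: 1 H
  1 × Cl: no H
  1 × F: no H
  1 × O: 1 H
  Total hydrogens = 10.
Molecular formula: C6H10ClFO4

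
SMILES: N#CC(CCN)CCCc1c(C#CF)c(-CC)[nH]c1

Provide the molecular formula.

C15H20FN3

Heavy atoms from the SMILES: 15 C, 1 F, 3 N.
Implicit hydrogens by atom environment:
  6 × C: 2 H each → 12
  3 × C (aromatic): no H
  3 × C: no H
  1 × C: 3 H
  1 × C (aromatic): 1 H
  1 × C: 1 H
  1 × F: no H
  1 × N: 2 H
  1 × N (aromatic): 1 H
  1 × N: no H
  Total hydrogens = 20.
Molecular formula: C15H20FN3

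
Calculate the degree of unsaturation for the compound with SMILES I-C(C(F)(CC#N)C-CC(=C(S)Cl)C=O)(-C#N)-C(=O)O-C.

Molecular formula from the SMILES: C12H11ClFIN2O3S.
DoU = (2C + 2 + N − H − X)/2 = (2·12 + 2 + 2 − 11 − 3)/2 = 14/2 = 7.
(Structurally: 0 ring(s) + 7 π bond(s) = 7.)

7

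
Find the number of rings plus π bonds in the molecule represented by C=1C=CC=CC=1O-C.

4

Molecular formula from the SMILES: C7H8O.
DoU = (2C + 2 + N − H − X)/2 = (2·7 + 2 + 0 − 8 − 0)/2 = 8/2 = 4.
(Structurally: 1 ring(s) + 3 π bond(s) = 4.)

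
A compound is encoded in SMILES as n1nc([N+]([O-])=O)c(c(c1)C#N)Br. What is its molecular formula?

Heavy atoms from the SMILES: 1 Br, 5 C, 4 N, 2 O.
Implicit hydrogens by atom environment:
  3 × C (aromatic): no H
  2 × N (aromatic): no H
  1 × Br: no H
  1 × C (aromatic): 1 H
  1 × C: no H
  1 × N: no H
  1 × N (charge +1): no H
  1 × O: no H
  1 × O (charge -1): no H
  Total hydrogens = 1.
Molecular formula: C5HBrN4O2

C5HBrN4O2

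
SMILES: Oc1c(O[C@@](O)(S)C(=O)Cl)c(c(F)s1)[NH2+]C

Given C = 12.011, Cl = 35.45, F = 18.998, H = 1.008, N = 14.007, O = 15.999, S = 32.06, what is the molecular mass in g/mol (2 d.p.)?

Molecular formula: C7H8ClFNO4S2+.
M = 7×12.011 + 1×35.45 + 1×18.998 + 8×1.008 + 1×14.007 + 4×15.999 + 2×32.06 = 288.71 g/mol.

288.71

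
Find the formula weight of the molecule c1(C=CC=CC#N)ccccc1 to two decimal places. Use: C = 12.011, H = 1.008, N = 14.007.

Molecular formula: C11H9N.
M = 11×12.011 + 9×1.008 + 1×14.007 = 155.20 g/mol.

155.20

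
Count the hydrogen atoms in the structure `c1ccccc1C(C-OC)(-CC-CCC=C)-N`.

Hydrogens are implicit in SMILES; fill each atom to its normal valence:
  6 × C: 2 H each → 12
  5 × C (aromatic): 1 H each → 5
  1 × C: 3 H
  1 × C: 1 H
  1 × C: no H
  1 × C (aromatic): no H
  1 × N: 2 H
  1 × O: no H
  Total hydrogens = 23.

23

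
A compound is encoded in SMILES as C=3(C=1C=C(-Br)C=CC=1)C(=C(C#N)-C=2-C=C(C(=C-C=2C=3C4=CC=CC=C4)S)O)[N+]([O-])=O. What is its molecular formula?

C23H13BrN2O3S

Heavy atoms from the SMILES: 1 Br, 23 C, 2 N, 3 O, 1 S.
Implicit hydrogens by atom environment:
  11 × C (aromatic): 1 H each → 11
  11 × C (aromatic): no H
  1 × Br: no H
  1 × C: no H
  1 × N (charge +1): no H
  1 × N: no H
  1 × O: 1 H
  1 × O: no H
  1 × O (charge -1): no H
  1 × S: 1 H
  Total hydrogens = 13.
Molecular formula: C23H13BrN2O3S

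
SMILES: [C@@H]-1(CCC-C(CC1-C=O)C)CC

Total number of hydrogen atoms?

Hydrogens are implicit in SMILES; fill each atom to its normal valence:
  5 × C: 2 H each → 10
  4 × C: 1 H each → 4
  2 × C: 3 H each → 6
  1 × O: no H
  Total hydrogens = 20.

20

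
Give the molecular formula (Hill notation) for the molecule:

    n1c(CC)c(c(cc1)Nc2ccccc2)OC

C14H16N2O

Heavy atoms from the SMILES: 14 C, 2 N, 1 O.
Implicit hydrogens by atom environment:
  7 × C (aromatic): 1 H each → 7
  4 × C (aromatic): no H
  2 × C: 3 H each → 6
  1 × C: 2 H
  1 × N: 1 H
  1 × N (aromatic): no H
  1 × O: no H
  Total hydrogens = 16.
Molecular formula: C14H16N2O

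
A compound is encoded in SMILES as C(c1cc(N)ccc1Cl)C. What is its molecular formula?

Heavy atoms from the SMILES: 8 C, 1 Cl, 1 N.
Implicit hydrogens by atom environment:
  3 × C (aromatic): 1 H each → 3
  3 × C (aromatic): no H
  1 × C: 3 H
  1 × C: 2 H
  1 × Cl: no H
  1 × N: 2 H
  Total hydrogens = 10.
Molecular formula: C8H10ClN

C8H10ClN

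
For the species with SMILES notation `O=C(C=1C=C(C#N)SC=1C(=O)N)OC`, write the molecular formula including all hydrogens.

C8H6N2O3S

Heavy atoms from the SMILES: 8 C, 2 N, 3 O, 1 S.
Implicit hydrogens by atom environment:
  3 × C (aromatic): no H
  3 × C: no H
  3 × O: no H
  1 × C: 3 H
  1 × C (aromatic): 1 H
  1 × N: 2 H
  1 × N: no H
  1 × S (aromatic): no H
  Total hydrogens = 6.
Molecular formula: C8H6N2O3S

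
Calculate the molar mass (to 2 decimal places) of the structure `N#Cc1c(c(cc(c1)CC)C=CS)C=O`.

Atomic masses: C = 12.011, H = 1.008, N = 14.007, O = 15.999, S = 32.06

217.29

Molecular formula: C12H11NOS.
M = 12×12.011 + 11×1.008 + 1×14.007 + 1×15.999 + 1×32.06 = 217.29 g/mol.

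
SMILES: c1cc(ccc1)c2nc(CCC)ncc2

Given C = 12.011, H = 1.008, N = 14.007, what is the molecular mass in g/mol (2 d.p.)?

198.27

Molecular formula: C13H14N2.
M = 13×12.011 + 14×1.008 + 2×14.007 = 198.27 g/mol.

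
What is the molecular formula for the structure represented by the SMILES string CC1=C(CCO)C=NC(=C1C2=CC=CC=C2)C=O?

Heavy atoms from the SMILES: 15 C, 1 N, 2 O.
Implicit hydrogens by atom environment:
  6 × C (aromatic): 1 H each → 6
  5 × C (aromatic): no H
  2 × C: 2 H each → 4
  1 × C: 3 H
  1 × C: 1 H
  1 × N (aromatic): no H
  1 × O: 1 H
  1 × O: no H
  Total hydrogens = 15.
Molecular formula: C15H15NO2

C15H15NO2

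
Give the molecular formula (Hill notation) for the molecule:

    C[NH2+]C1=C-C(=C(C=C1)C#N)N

C8H10N3+

Heavy atoms from the SMILES: 8 C, 3 N.
Implicit hydrogens by atom environment:
  3 × C (aromatic): 1 H each → 3
  3 × C (aromatic): no H
  1 × C: 3 H
  1 × C: no H
  1 × N (charge +1): 2 H
  1 × N: 2 H
  1 × N: no H
  Total hydrogens = 10.
Net charge +1.
Molecular formula: C8H10N3+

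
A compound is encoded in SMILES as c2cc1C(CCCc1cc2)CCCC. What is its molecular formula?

Heavy atoms from the SMILES: 14 C.
Implicit hydrogens by atom environment:
  6 × C: 2 H each → 12
  4 × C (aromatic): 1 H each → 4
  2 × C (aromatic): no H
  1 × C: 3 H
  1 × C: 1 H
  Total hydrogens = 20.
Molecular formula: C14H20

C14H20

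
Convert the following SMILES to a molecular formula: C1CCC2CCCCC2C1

Heavy atoms from the SMILES: 10 C.
Implicit hydrogens by atom environment:
  8 × C: 2 H each → 16
  2 × C: 1 H each → 2
  Total hydrogens = 18.
Molecular formula: C10H18

C10H18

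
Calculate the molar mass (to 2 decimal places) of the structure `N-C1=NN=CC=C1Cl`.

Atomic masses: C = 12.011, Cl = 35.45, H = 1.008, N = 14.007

Molecular formula: C4H4ClN3.
M = 4×12.011 + 1×35.45 + 4×1.008 + 3×14.007 = 129.55 g/mol.

129.55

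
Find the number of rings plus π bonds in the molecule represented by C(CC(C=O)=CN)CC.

2

Molecular formula from the SMILES: C7H13NO.
DoU = (2C + 2 + N − H − X)/2 = (2·7 + 2 + 1 − 13 − 0)/2 = 4/2 = 2.
(Structurally: 0 ring(s) + 2 π bond(s) = 2.)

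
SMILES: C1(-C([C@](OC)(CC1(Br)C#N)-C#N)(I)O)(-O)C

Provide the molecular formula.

C9H10BrIN2O3

Heavy atoms from the SMILES: 1 Br, 9 C, 1 I, 2 N, 3 O.
Implicit hydrogens by atom environment:
  6 × C: no H
  2 × C: 3 H each → 6
  2 × N: no H
  2 × O: 1 H each → 2
  1 × Br: no H
  1 × C: 2 H
  1 × I: no H
  1 × O: no H
  Total hydrogens = 10.
Molecular formula: C9H10BrIN2O3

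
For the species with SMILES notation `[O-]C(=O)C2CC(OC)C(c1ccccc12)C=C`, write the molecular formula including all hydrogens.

C14H15O3-

Heavy atoms from the SMILES: 14 C, 3 O.
Implicit hydrogens by atom environment:
  4 × C (aromatic): 1 H each → 4
  4 × C: 1 H each → 4
  2 × C: 2 H each → 4
  2 × C (aromatic): no H
  2 × O: no H
  1 × C: 3 H
  1 × C: no H
  1 × O (charge -1): no H
  Total hydrogens = 15.
Net charge -1.
Molecular formula: C14H15O3-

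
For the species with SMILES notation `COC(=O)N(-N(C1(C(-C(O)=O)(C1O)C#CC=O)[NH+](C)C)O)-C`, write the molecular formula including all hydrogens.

Heavy atoms from the SMILES: 12 C, 3 N, 7 O.
Implicit hydrogens by atom environment:
  6 × C: no H
  4 × C: 3 H each → 12
  4 × O: no H
  3 × O: 1 H each → 3
  2 × C: 1 H each → 2
  2 × N: no H
  1 × N (charge +1): 1 H
  Total hydrogens = 18.
Net charge +1.
Molecular formula: C12H18N3O7+

C12H18N3O7+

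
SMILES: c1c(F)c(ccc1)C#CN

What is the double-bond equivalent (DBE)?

Molecular formula from the SMILES: C8H6FN.
DoU = (2C + 2 + N − H − X)/2 = (2·8 + 2 + 1 − 6 − 1)/2 = 12/2 = 6.
(Structurally: 1 ring(s) + 5 π bond(s) = 6.)

6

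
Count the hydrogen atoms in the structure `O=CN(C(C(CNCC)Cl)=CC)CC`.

19

Hydrogens are implicit in SMILES; fill each atom to its normal valence:
  3 × C: 3 H each → 9
  3 × C: 2 H each → 6
  3 × C: 1 H each → 3
  1 × C: no H
  1 × Cl: no H
  1 × N: 1 H
  1 × N: no H
  1 × O: no H
  Total hydrogens = 19.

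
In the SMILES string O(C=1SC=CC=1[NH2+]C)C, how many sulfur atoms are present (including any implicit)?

1

The symbol for sulfur appears 1 time in the SMILES.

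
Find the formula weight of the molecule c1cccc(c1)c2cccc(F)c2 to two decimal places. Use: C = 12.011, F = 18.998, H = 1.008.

Molecular formula: C12H9F.
M = 12×12.011 + 1×18.998 + 9×1.008 = 172.20 g/mol.

172.20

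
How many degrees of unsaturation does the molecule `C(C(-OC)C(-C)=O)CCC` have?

1

Molecular formula from the SMILES: C8H16O2.
DoU = (2C + 2 + N − H − X)/2 = (2·8 + 2 + 0 − 16 − 0)/2 = 2/2 = 1.
(Structurally: 0 ring(s) + 1 π bond(s) = 1.)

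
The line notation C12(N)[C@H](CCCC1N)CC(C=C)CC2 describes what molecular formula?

C12H22N2

Heavy atoms from the SMILES: 12 C, 2 N.
Implicit hydrogens by atom environment:
  7 × C: 2 H each → 14
  4 × C: 1 H each → 4
  2 × N: 2 H each → 4
  1 × C: no H
  Total hydrogens = 22.
Molecular formula: C12H22N2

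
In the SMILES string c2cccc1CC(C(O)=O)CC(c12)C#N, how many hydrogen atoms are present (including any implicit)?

Hydrogens are implicit in SMILES; fill each atom to its normal valence:
  4 × C (aromatic): 1 H each → 4
  2 × C: 2 H each → 4
  2 × C: 1 H each → 2
  2 × C (aromatic): no H
  2 × C: no H
  1 × N: no H
  1 × O: 1 H
  1 × O: no H
  Total hydrogens = 11.

11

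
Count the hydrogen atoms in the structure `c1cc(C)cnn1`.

6

Hydrogens are implicit in SMILES; fill each atom to its normal valence:
  3 × C (aromatic): 1 H each → 3
  2 × N (aromatic): no H
  1 × C: 3 H
  1 × C (aromatic): no H
  Total hydrogens = 6.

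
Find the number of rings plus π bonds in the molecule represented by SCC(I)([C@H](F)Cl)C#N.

2

Molecular formula from the SMILES: C4H4ClFINS.
DoU = (2C + 2 + N − H − X)/2 = (2·4 + 2 + 1 − 4 − 3)/2 = 4/2 = 2.
(Structurally: 0 ring(s) + 2 π bond(s) = 2.)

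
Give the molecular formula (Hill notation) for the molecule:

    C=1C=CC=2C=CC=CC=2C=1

C10H8

Heavy atoms from the SMILES: 10 C.
Implicit hydrogens by atom environment:
  8 × C (aromatic): 1 H each → 8
  2 × C (aromatic): no H
  Total hydrogens = 8.
Molecular formula: C10H8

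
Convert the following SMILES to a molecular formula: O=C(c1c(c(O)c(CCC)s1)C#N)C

C10H11NO2S

Heavy atoms from the SMILES: 10 C, 1 N, 2 O, 1 S.
Implicit hydrogens by atom environment:
  4 × C (aromatic): no H
  2 × C: 3 H each → 6
  2 × C: 2 H each → 4
  2 × C: no H
  1 × N: no H
  1 × O: 1 H
  1 × O: no H
  1 × S (aromatic): no H
  Total hydrogens = 11.
Molecular formula: C10H11NO2S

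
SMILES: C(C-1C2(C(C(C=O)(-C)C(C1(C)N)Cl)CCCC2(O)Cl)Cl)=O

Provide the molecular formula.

C14H20Cl3NO3

Heavy atoms from the SMILES: 14 C, 3 Cl, 1 N, 3 O.
Implicit hydrogens by atom environment:
  5 × C: 1 H each → 5
  4 × C: no H
  3 × C: 2 H each → 6
  3 × Cl: no H
  2 × C: 3 H each → 6
  2 × O: no H
  1 × N: 2 H
  1 × O: 1 H
  Total hydrogens = 20.
Molecular formula: C14H20Cl3NO3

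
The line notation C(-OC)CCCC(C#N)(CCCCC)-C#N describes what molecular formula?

C13H22N2O

Heavy atoms from the SMILES: 13 C, 2 N, 1 O.
Implicit hydrogens by atom environment:
  8 × C: 2 H each → 16
  3 × C: no H
  2 × C: 3 H each → 6
  2 × N: no H
  1 × O: no H
  Total hydrogens = 22.
Molecular formula: C13H22N2O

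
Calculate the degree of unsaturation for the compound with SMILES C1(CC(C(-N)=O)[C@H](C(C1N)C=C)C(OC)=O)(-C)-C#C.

6

Molecular formula from the SMILES: C14H20N2O3.
DoU = (2C + 2 + N − H − X)/2 = (2·14 + 2 + 2 − 20 − 0)/2 = 12/2 = 6.
(Structurally: 1 ring(s) + 5 π bond(s) = 6.)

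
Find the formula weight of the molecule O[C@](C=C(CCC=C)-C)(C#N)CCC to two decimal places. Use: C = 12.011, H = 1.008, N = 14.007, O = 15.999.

193.29

Molecular formula: C12H19NO.
M = 12×12.011 + 19×1.008 + 1×14.007 + 1×15.999 = 193.29 g/mol.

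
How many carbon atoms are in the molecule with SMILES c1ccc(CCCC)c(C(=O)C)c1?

The symbol for carbon appears 12 times in the SMILES. Lowercase c denotes aromatic carbon and counts toward C.

12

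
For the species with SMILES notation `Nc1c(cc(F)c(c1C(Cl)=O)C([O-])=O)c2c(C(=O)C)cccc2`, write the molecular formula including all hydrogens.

Heavy atoms from the SMILES: 16 C, 1 Cl, 1 F, 1 N, 4 O.
Implicit hydrogens by atom environment:
  7 × C (aromatic): no H
  5 × C (aromatic): 1 H each → 5
  3 × C: no H
  3 × O: no H
  1 × C: 3 H
  1 × Cl: no H
  1 × F: no H
  1 × N: 2 H
  1 × O (charge -1): no H
  Total hydrogens = 10.
Net charge -1.
Molecular formula: C16H10ClFNO4-

C16H10ClFNO4-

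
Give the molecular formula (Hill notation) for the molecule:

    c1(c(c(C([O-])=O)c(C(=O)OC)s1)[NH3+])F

C7H6FNO4S

Heavy atoms from the SMILES: 7 C, 1 F, 1 N, 4 O, 1 S.
Implicit hydrogens by atom environment:
  4 × C (aromatic): no H
  3 × O: no H
  2 × C: no H
  1 × C: 3 H
  1 × F: no H
  1 × N (charge +1): 3 H
  1 × O (charge -1): no H
  1 × S (aromatic): no H
  Total hydrogens = 6.
Molecular formula: C7H6FNO4S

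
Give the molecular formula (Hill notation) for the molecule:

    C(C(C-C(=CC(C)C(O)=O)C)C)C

C11H20O2

Heavy atoms from the SMILES: 11 C, 2 O.
Implicit hydrogens by atom environment:
  4 × C: 3 H each → 12
  3 × C: 1 H each → 3
  2 × C: 2 H each → 4
  2 × C: no H
  1 × O: 1 H
  1 × O: no H
  Total hydrogens = 20.
Molecular formula: C11H20O2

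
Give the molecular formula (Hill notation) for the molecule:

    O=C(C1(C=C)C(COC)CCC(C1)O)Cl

C11H17ClO3

Heavy atoms from the SMILES: 11 C, 1 Cl, 3 O.
Implicit hydrogens by atom environment:
  5 × C: 2 H each → 10
  3 × C: 1 H each → 3
  2 × C: no H
  2 × O: no H
  1 × C: 3 H
  1 × Cl: no H
  1 × O: 1 H
  Total hydrogens = 17.
Molecular formula: C11H17ClO3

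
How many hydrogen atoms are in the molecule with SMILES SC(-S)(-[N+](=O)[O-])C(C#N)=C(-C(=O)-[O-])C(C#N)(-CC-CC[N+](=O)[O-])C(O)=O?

11

Hydrogens are implicit in SMILES; fill each atom to its normal valence:
  8 × C: no H
  4 × C: 2 H each → 8
  4 × O: no H
  3 × O (charge -1): no H
  2 × N: no H
  2 × N (charge +1): no H
  2 × S: 1 H each → 2
  1 × O: 1 H
  Total hydrogens = 11.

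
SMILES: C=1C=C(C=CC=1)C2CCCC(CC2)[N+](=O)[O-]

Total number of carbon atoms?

13

The symbol for carbon appears 13 times in the SMILES.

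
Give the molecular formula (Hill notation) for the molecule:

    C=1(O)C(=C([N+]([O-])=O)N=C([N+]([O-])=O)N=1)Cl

C4HClN4O5

Heavy atoms from the SMILES: 4 C, 1 Cl, 4 N, 5 O.
Implicit hydrogens by atom environment:
  4 × C (aromatic): no H
  2 × N (aromatic): no H
  2 × N (charge +1): no H
  2 × O: no H
  2 × O (charge -1): no H
  1 × Cl: no H
  1 × O: 1 H
  Total hydrogens = 1.
Molecular formula: C4HClN4O5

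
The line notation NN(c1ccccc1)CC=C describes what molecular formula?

C9H12N2

Heavy atoms from the SMILES: 9 C, 2 N.
Implicit hydrogens by atom environment:
  5 × C (aromatic): 1 H each → 5
  2 × C: 2 H each → 4
  1 × C: 1 H
  1 × C (aromatic): no H
  1 × N: 2 H
  1 × N: no H
  Total hydrogens = 12.
Molecular formula: C9H12N2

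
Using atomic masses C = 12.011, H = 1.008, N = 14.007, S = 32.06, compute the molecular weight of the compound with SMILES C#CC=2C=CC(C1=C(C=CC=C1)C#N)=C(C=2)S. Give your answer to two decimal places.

Molecular formula: C15H9NS.
M = 15×12.011 + 9×1.008 + 1×14.007 + 1×32.06 = 235.30 g/mol.

235.30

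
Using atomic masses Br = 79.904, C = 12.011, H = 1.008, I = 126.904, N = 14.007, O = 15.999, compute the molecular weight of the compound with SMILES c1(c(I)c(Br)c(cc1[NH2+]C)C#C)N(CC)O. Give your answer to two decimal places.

396.05

Molecular formula: C11H13BrIN2O+.
M = 1×79.904 + 11×12.011 + 13×1.008 + 1×126.904 + 2×14.007 + 1×15.999 = 396.05 g/mol.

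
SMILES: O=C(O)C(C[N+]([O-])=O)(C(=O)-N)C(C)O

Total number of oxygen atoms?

The symbol for oxygen appears 6 times in the SMILES.

6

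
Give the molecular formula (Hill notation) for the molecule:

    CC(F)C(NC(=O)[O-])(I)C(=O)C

Heavy atoms from the SMILES: 6 C, 1 F, 1 I, 1 N, 3 O.
Implicit hydrogens by atom environment:
  3 × C: no H
  2 × C: 3 H each → 6
  2 × O: no H
  1 × C: 1 H
  1 × F: no H
  1 × I: no H
  1 × N: 1 H
  1 × O (charge -1): no H
  Total hydrogens = 8.
Net charge -1.
Molecular formula: C6H8FINO3-

C6H8FINO3-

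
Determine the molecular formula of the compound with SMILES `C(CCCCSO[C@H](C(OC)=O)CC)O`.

Heavy atoms from the SMILES: 10 C, 4 O, 1 S.
Implicit hydrogens by atom environment:
  6 × C: 2 H each → 12
  3 × O: no H
  2 × C: 3 H each → 6
  1 × C: 1 H
  1 × C: no H
  1 × O: 1 H
  1 × S: no H
  Total hydrogens = 20.
Molecular formula: C10H20O4S

C10H20O4S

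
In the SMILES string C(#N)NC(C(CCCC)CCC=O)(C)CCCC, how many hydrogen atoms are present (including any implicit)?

Hydrogens are implicit in SMILES; fill each atom to its normal valence:
  8 × C: 2 H each → 16
  3 × C: 3 H each → 9
  2 × C: 1 H each → 2
  2 × C: no H
  1 × N: 1 H
  1 × N: no H
  1 × O: no H
  Total hydrogens = 28.

28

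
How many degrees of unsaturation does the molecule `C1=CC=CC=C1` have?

4

Molecular formula from the SMILES: C6H6.
DoU = (2C + 2 + N − H − X)/2 = (2·6 + 2 + 0 − 6 − 0)/2 = 8/2 = 4.
(Structurally: 1 ring(s) + 3 π bond(s) = 4.)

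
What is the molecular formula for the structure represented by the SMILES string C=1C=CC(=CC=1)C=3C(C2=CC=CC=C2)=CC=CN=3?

C17H13N

Heavy atoms from the SMILES: 17 C, 1 N.
Implicit hydrogens by atom environment:
  13 × C (aromatic): 1 H each → 13
  4 × C (aromatic): no H
  1 × N (aromatic): no H
  Total hydrogens = 13.
Molecular formula: C17H13N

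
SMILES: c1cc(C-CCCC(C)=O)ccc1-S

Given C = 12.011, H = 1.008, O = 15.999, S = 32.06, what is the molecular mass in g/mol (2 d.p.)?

208.32

Molecular formula: C12H16OS.
M = 12×12.011 + 16×1.008 + 1×15.999 + 1×32.06 = 208.32 g/mol.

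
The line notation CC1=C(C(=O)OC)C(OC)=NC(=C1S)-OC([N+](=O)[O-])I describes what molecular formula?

C10H11IN2O6S

Heavy atoms from the SMILES: 10 C, 1 I, 2 N, 6 O, 1 S.
Implicit hydrogens by atom environment:
  5 × C (aromatic): no H
  5 × O: no H
  3 × C: 3 H each → 9
  1 × C: 1 H
  1 × C: no H
  1 × I: no H
  1 × N (aromatic): no H
  1 × N (charge +1): no H
  1 × O (charge -1): no H
  1 × S: 1 H
  Total hydrogens = 11.
Molecular formula: C10H11IN2O6S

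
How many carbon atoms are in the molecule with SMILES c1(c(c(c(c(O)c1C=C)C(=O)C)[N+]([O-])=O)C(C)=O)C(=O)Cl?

13

The symbol for carbon appears 13 times in the SMILES. Lowercase c denotes aromatic carbon and counts toward C.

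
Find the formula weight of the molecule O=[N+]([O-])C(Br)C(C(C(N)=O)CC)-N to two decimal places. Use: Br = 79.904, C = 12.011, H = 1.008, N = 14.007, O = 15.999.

254.08

Molecular formula: C6H12BrN3O3.
M = 1×79.904 + 6×12.011 + 12×1.008 + 3×14.007 + 3×15.999 = 254.08 g/mol.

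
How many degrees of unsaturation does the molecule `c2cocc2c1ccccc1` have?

7

Molecular formula from the SMILES: C10H8O.
DoU = (2C + 2 + N − H − X)/2 = (2·10 + 2 + 0 − 8 − 0)/2 = 14/2 = 7.
(Structurally: 2 ring(s) + 5 π bond(s) = 7.)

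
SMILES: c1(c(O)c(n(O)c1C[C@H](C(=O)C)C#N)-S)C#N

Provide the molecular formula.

Heavy atoms from the SMILES: 10 C, 3 N, 3 O, 1 S.
Implicit hydrogens by atom environment:
  4 × C (aromatic): no H
  3 × C: no H
  2 × N: no H
  2 × O: 1 H each → 2
  1 × C: 3 H
  1 × C: 2 H
  1 × C: 1 H
  1 × N (aromatic): no H
  1 × O: no H
  1 × S: 1 H
  Total hydrogens = 9.
Molecular formula: C10H9N3O3S

C10H9N3O3S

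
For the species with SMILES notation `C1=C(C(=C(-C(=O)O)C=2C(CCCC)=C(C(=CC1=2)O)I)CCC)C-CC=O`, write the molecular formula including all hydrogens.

C21H25IO4

Heavy atoms from the SMILES: 21 C, 1 I, 4 O.
Implicit hydrogens by atom environment:
  8 × C (aromatic): no H
  7 × C: 2 H each → 14
  2 × C: 3 H each → 6
  2 × C (aromatic): 1 H each → 2
  2 × O: 1 H each → 2
  2 × O: no H
  1 × C: 1 H
  1 × C: no H
  1 × I: no H
  Total hydrogens = 25.
Molecular formula: C21H25IO4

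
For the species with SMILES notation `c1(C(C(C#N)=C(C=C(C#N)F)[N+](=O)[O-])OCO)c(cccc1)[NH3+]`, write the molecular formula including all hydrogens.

Heavy atoms from the SMILES: 14 C, 1 F, 4 N, 4 O.
Implicit hydrogens by atom environment:
  5 × C: no H
  4 × C (aromatic): 1 H each → 4
  2 × C: 1 H each → 2
  2 × C (aromatic): no H
  2 × N: no H
  2 × O: no H
  1 × C: 2 H
  1 × F: no H
  1 × N (charge +1): 3 H
  1 × N (charge +1): no H
  1 × O: 1 H
  1 × O (charge -1): no H
  Total hydrogens = 12.
Net charge +1.
Molecular formula: C14H12FN4O4+

C14H12FN4O4+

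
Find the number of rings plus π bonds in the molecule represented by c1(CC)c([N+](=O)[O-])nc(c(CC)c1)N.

Molecular formula from the SMILES: C9H13N3O2.
DoU = (2C + 2 + N − H − X)/2 = (2·9 + 2 + 3 − 13 − 0)/2 = 10/2 = 5.
(Structurally: 1 ring(s) + 4 π bond(s) = 5.)

5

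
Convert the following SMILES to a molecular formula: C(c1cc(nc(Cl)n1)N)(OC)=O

C6H6ClN3O2

Heavy atoms from the SMILES: 6 C, 1 Cl, 3 N, 2 O.
Implicit hydrogens by atom environment:
  3 × C (aromatic): no H
  2 × N (aromatic): no H
  2 × O: no H
  1 × C: 3 H
  1 × C (aromatic): 1 H
  1 × C: no H
  1 × Cl: no H
  1 × N: 2 H
  Total hydrogens = 6.
Molecular formula: C6H6ClN3O2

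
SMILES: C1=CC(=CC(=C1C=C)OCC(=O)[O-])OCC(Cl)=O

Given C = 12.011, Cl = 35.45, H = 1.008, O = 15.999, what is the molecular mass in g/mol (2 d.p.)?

269.66

Molecular formula: C12H10ClO5-.
M = 12×12.011 + 1×35.45 + 10×1.008 + 5×15.999 = 269.66 g/mol.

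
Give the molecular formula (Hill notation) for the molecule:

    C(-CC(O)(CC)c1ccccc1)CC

C13H20O

Heavy atoms from the SMILES: 13 C, 1 O.
Implicit hydrogens by atom environment:
  5 × C (aromatic): 1 H each → 5
  4 × C: 2 H each → 8
  2 × C: 3 H each → 6
  1 × C: no H
  1 × C (aromatic): no H
  1 × O: 1 H
  Total hydrogens = 20.
Molecular formula: C13H20O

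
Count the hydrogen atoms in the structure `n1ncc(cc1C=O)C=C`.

6

Hydrogens are implicit in SMILES; fill each atom to its normal valence:
  2 × C (aromatic): 1 H each → 2
  2 × C: 1 H each → 2
  2 × C (aromatic): no H
  2 × N (aromatic): no H
  1 × C: 2 H
  1 × O: no H
  Total hydrogens = 6.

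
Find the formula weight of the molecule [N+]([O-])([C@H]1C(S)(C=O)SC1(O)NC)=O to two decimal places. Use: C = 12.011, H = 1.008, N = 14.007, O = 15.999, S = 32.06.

Molecular formula: C5H8N2O4S2.
M = 5×12.011 + 8×1.008 + 2×14.007 + 4×15.999 + 2×32.06 = 224.25 g/mol.

224.25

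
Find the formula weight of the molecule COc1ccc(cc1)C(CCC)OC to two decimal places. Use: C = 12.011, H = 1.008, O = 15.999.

Molecular formula: C12H18O2.
M = 12×12.011 + 18×1.008 + 2×15.999 = 194.27 g/mol.

194.27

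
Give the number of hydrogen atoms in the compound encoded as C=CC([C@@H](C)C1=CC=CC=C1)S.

Hydrogens are implicit in SMILES; fill each atom to its normal valence:
  5 × C (aromatic): 1 H each → 5
  3 × C: 1 H each → 3
  1 × C: 3 H
  1 × C: 2 H
  1 × C (aromatic): no H
  1 × S: 1 H
  Total hydrogens = 14.

14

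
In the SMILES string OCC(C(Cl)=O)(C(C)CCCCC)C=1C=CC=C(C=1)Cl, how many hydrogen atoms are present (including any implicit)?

22

Hydrogens are implicit in SMILES; fill each atom to its normal valence:
  5 × C: 2 H each → 10
  4 × C (aromatic): 1 H each → 4
  2 × C: 3 H each → 6
  2 × C: no H
  2 × C (aromatic): no H
  2 × Cl: no H
  1 × C: 1 H
  1 × O: 1 H
  1 × O: no H
  Total hydrogens = 22.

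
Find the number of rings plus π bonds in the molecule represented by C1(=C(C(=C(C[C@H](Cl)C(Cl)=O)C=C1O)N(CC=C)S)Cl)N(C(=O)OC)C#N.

Molecular formula from the SMILES: C15H14Cl3N3O4S.
DoU = (2C + 2 + N − H − X)/2 = (2·15 + 2 + 3 − 14 − 3)/2 = 18/2 = 9.
(Structurally: 1 ring(s) + 8 π bond(s) = 9.)

9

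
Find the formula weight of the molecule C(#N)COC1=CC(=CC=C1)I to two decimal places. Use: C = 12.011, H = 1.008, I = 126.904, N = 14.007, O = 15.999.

Molecular formula: C8H6INO.
M = 8×12.011 + 6×1.008 + 1×126.904 + 1×14.007 + 1×15.999 = 259.05 g/mol.

259.05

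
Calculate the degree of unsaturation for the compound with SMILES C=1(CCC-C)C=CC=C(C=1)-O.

Molecular formula from the SMILES: C10H14O.
DoU = (2C + 2 + N − H − X)/2 = (2·10 + 2 + 0 − 14 − 0)/2 = 8/2 = 4.
(Structurally: 1 ring(s) + 3 π bond(s) = 4.)

4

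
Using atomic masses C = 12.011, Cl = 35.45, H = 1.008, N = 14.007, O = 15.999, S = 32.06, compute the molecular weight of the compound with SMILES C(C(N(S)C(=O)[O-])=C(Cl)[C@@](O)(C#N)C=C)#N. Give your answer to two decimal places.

258.66

Molecular formula: C8H5ClN3O3S-.
M = 8×12.011 + 1×35.45 + 5×1.008 + 3×14.007 + 3×15.999 + 1×32.06 = 258.66 g/mol.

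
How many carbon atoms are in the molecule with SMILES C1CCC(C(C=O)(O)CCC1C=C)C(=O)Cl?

The symbol for carbon appears 12 times in the SMILES. (Cl is a single chlorine, not C + l.)

12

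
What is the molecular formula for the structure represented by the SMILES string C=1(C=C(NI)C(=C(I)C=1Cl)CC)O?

Heavy atoms from the SMILES: 8 C, 1 Cl, 2 I, 1 N, 1 O.
Implicit hydrogens by atom environment:
  5 × C (aromatic): no H
  2 × I: no H
  1 × C: 3 H
  1 × C: 2 H
  1 × C (aromatic): 1 H
  1 × Cl: no H
  1 × N: 1 H
  1 × O: 1 H
  Total hydrogens = 8.
Molecular formula: C8H8ClI2NO

C8H8ClI2NO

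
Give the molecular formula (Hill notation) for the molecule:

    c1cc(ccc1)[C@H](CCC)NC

Heavy atoms from the SMILES: 11 C, 1 N.
Implicit hydrogens by atom environment:
  5 × C (aromatic): 1 H each → 5
  2 × C: 3 H each → 6
  2 × C: 2 H each → 4
  1 × C: 1 H
  1 × C (aromatic): no H
  1 × N: 1 H
  Total hydrogens = 17.
Molecular formula: C11H17N

C11H17N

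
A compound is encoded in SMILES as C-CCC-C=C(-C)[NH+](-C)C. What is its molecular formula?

C9H20N+

Heavy atoms from the SMILES: 9 C, 1 N.
Implicit hydrogens by atom environment:
  4 × C: 3 H each → 12
  3 × C: 2 H each → 6
  1 × C: 1 H
  1 × C: no H
  1 × N (charge +1): 1 H
  Total hydrogens = 20.
Net charge +1.
Molecular formula: C9H20N+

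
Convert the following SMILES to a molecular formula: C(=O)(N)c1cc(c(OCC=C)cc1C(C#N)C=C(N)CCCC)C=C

Heavy atoms from the SMILES: 20 C, 3 N, 2 O.
Implicit hydrogens by atom environment:
  6 × C: 2 H each → 12
  4 × C: 1 H each → 4
  4 × C (aromatic): no H
  3 × C: no H
  2 × C (aromatic): 1 H each → 2
  2 × N: 2 H each → 4
  2 × O: no H
  1 × C: 3 H
  1 × N: no H
  Total hydrogens = 25.
Molecular formula: C20H25N3O2

C20H25N3O2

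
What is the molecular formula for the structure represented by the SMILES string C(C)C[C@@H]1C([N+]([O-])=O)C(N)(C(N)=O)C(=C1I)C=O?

C10H14IN3O4

Heavy atoms from the SMILES: 10 C, 1 I, 3 N, 4 O.
Implicit hydrogens by atom environment:
  4 × C: no H
  3 × C: 1 H each → 3
  3 × O: no H
  2 × C: 2 H each → 4
  2 × N: 2 H each → 4
  1 × C: 3 H
  1 × I: no H
  1 × N (charge +1): no H
  1 × O (charge -1): no H
  Total hydrogens = 14.
Molecular formula: C10H14IN3O4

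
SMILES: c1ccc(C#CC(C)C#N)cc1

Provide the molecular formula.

C11H9N

Heavy atoms from the SMILES: 11 C, 1 N.
Implicit hydrogens by atom environment:
  5 × C (aromatic): 1 H each → 5
  3 × C: no H
  1 × C: 3 H
  1 × C: 1 H
  1 × C (aromatic): no H
  1 × N: no H
  Total hydrogens = 9.
Molecular formula: C11H9N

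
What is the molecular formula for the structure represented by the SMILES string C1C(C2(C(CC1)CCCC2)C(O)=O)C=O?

Heavy atoms from the SMILES: 12 C, 3 O.
Implicit hydrogens by atom environment:
  7 × C: 2 H each → 14
  3 × C: 1 H each → 3
  2 × C: no H
  2 × O: no H
  1 × O: 1 H
  Total hydrogens = 18.
Molecular formula: C12H18O3

C12H18O3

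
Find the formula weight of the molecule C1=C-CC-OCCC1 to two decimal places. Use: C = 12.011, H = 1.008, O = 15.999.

112.17

Molecular formula: C7H12O.
M = 7×12.011 + 12×1.008 + 1×15.999 = 112.17 g/mol.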